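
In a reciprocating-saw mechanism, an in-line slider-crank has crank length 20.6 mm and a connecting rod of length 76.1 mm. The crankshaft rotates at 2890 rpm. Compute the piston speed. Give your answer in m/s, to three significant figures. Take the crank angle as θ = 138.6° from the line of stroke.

3.27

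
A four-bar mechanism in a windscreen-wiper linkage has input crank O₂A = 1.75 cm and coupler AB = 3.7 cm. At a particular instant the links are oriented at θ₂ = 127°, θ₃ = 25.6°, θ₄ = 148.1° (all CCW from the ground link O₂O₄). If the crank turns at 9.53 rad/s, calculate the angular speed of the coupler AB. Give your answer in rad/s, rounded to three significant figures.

ω₂ = 9.53 rad/s
Differentiating the loop-closure r₂e^{iθ₂}+r₃e^{iθ₃}=r₁+r₄e^{iθ₄} gives r₂ω₂e^{iθ₂}+r₃ω₃e^{iθ₃}=r₄ω₄e^{iθ₄}.
Eliminating the other unknown: ω₃ = r₂ω₂ sin(θ₄−θ₂) / [r₃ sin(θ₃−θ₄)].
Numerator sine = +0.36000; denominator sine = -0.84339.
Result = 0.0175·9.53·(+0.36000) / (0.037·(-0.84339)) = -1.924 rad/s; magnitude 1.924 rad/s.

1.92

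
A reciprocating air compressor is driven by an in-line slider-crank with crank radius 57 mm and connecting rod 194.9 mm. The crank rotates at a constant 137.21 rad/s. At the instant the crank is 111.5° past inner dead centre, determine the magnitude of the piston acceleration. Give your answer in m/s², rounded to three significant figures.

628

ω = 137.2 rad/s
x(θ) = r cosθ + √(L² − r² sin²θ); with ω constant, a = ω²·d²x/dθ².
d²x/dθ² = −r cosθ − r²(cos2θ)/√u − r⁴ sin²2θ/(4u^{3/2}),  u = L² − r² sin²θ = 0.0351734 m².
Substituting r = 0.057 m, L = 0.1949 m, θ = 111.5°: d²x/dθ² = +0.033374 m.
a = ω²·d²x/dθ² = (137.2)²·(+0.033374) = +628.32 m/s²;  |a| = 628.32 m/s².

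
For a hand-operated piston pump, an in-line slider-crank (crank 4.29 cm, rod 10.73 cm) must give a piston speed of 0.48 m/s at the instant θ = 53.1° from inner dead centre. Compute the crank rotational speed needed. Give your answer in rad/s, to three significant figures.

11.2

For an in-line slider-crank, |v_piston| = rω|sinθ|·[1 + r cosθ/√(L² − r² sin²θ)].
With r = 0.0429 m, L = 0.1073 m, θ = 53.1°: the bracketed kinematic factor |dx/dθ| = 0.042998 m.
ω = v/|dx/dθ| = 0.48/0.042998 = 11.163 rad/s.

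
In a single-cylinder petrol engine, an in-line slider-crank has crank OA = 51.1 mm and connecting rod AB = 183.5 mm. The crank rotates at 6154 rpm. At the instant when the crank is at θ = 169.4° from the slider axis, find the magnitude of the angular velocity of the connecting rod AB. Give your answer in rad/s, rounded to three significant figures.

177

ω = 644.4 rad/s (converted from 6154 rpm).
The rod makes angle φ with the slider axis where L sinφ = r sinθ; differentiating, L cosφ·φ̇ = r ω cosθ.
L cosφ = √(L² − r² sin²θ) = 0.18326 m.
|ω_rod| = r ω |cosθ| / √(L² − r² sin²θ) = 0.0511·644.4·0.98294/0.18326 = 176.63 rad/s.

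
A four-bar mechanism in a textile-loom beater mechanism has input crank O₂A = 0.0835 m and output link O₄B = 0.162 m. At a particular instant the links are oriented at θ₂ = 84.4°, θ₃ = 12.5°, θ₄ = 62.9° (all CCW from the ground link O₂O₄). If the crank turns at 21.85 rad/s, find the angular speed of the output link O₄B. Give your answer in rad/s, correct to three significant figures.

13.9

ω₂ = 21.85 rad/s
Differentiating the loop-closure r₂e^{iθ₂}+r₃e^{iθ₃}=r₁+r₄e^{iθ₄} gives r₂ω₂e^{iθ₂}+r₃ω₃e^{iθ₃}=r₄ω₄e^{iθ₄}.
Eliminating the other unknown: ω₄ = r₂ω₂ sin(θ₂−θ₃) / [r₄ sin(θ₄−θ₃)].
Numerator sine = +0.95052; denominator sine = +0.77051.
Result = 0.0835·21.85·(+0.95052) / (0.162·(+0.77051)) = +13.893 rad/s; magnitude 13.893 rad/s.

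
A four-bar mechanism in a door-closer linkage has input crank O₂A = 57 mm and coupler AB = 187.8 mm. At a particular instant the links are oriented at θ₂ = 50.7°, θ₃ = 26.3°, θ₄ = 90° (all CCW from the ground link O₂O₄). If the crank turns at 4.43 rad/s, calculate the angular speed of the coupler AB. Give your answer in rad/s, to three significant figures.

0.950

ω₂ = 4.43 rad/s
Differentiating the loop-closure r₂e^{iθ₂}+r₃e^{iθ₃}=r₁+r₄e^{iθ₄} gives r₂ω₂e^{iθ₂}+r₃ω₃e^{iθ₃}=r₄ω₄e^{iθ₄}.
Eliminating the other unknown: ω₃ = r₂ω₂ sin(θ₄−θ₂) / [r₃ sin(θ₃−θ₄)].
Numerator sine = +0.63338; denominator sine = -0.89649.
Result = 0.057·4.43·(+0.63338) / (0.1878·(-0.89649)) = -0.94996 rad/s; magnitude 0.94996 rad/s.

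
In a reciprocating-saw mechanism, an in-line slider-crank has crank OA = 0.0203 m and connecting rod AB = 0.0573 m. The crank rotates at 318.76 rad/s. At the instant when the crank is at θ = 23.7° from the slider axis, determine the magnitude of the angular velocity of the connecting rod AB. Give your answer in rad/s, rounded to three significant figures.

104

ω = 318.8 rad/s
The rod makes angle φ with the slider axis where L sinφ = r sinθ; differentiating, L cosφ·φ̇ = r ω cosθ.
L cosφ = √(L² − r² sin²θ) = 0.056716 m.
|ω_rod| = r ω |cosθ| / √(L² − r² sin²θ) = 0.0203·318.8·0.91566/0.056716 = 104.47 rad/s.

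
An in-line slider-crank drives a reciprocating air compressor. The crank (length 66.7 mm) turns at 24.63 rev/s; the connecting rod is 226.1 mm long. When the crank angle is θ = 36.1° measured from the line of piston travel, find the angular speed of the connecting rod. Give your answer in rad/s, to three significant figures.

37.5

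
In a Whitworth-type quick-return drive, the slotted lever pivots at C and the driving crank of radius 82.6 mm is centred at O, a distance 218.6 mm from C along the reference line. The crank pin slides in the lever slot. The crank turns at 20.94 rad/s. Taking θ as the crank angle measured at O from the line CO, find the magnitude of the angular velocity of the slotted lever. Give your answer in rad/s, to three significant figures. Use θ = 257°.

1.24

ω = 20.94 rad/s
Crank pin A relative to C: A = (d + r cosθ, r sinθ); lever angle φ = atan2(r sinθ, d + r cosθ).
Differentiating tanφ: φ̇ = rω(d cosθ + r)/(d² + r² + 2dr cosθ).
d² + r² + 2dr cosθ = |CA|² = 0.0464851 m²;  d cosθ + r = +0.033426 m.
|ω_lever| = |0.0826·20.94·+0.033426| / 0.0464851 = 1.2437 rad/s.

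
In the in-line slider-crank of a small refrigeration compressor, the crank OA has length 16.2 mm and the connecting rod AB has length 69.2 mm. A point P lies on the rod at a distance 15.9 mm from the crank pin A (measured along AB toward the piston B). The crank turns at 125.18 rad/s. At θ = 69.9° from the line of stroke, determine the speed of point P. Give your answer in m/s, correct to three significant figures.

2.01

ω = 125.2 rad/s.  Crank-pin speed |V_A| = rω = 2.0279 m/s, perpendicular to OA.
Rod angle: sinφ = −(r/L) sinθ ⇒ φ = -12.700°; ω_rod = −rω cosθ/√(L²−r²sin²θ) = -10.324 rad/s.
V_P = V_A + ω_rod × AP, with AP = 0.0159 m along the rod.
Components: V_Px = −rω sinθ − a·ω_rod·sinφ = -1.9405 m/s;  V_Py = rω cosθ + a·ω_rod·cosφ = +0.53678 m/s.
|V_P| = √(V_Px² + V_Py²) = 2.0134 m/s.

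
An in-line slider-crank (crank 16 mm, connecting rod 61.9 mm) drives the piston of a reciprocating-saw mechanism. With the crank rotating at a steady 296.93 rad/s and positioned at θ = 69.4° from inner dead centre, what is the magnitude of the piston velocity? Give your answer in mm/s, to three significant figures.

4860

ω = 296.9 rad/s
For an in-line slider-crank, x = r cosθ + √(L² − r² sin²θ), so v = −rω sinθ·[1 + r cosθ/√(L² − r² sin²θ)].
With r = 0.016 m, L = 0.0619 m, θ = 69.4°: √(L² − r² sin²θ) = 0.060061 m.
v = −0.016·296.9·0.93606·[1 + 0.016·0.35184/0.060061] = -4.8639 m/s.
|v| = 4.8639 m/s = 4863.9 mm/s.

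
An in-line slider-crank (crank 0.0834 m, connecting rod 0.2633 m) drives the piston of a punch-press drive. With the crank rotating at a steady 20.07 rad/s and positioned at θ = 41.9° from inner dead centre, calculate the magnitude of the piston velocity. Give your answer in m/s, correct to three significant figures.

1.39

ω = 20.07 rad/s
For an in-line slider-crank, x = r cosθ + √(L² − r² sin²θ), so v = −rω sinθ·[1 + r cosθ/√(L² − r² sin²θ)].
With r = 0.0834 m, L = 0.2633 m, θ = 41.9°: √(L² − r² sin²θ) = 0.25734 m.
v = −0.0834·20.07·0.66783·[1 + 0.0834·0.74431/0.25734] = -1.3875 m/s.
|v| = 1.3875 m/s.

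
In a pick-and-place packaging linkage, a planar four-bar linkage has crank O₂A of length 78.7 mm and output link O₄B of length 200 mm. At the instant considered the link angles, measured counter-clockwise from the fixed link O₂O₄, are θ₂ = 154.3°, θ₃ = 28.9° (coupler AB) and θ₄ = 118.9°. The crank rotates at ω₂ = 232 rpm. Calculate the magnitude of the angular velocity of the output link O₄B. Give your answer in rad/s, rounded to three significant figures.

ω₂ = 24.29 rad/s (from 232 rpm).
Differentiating the loop-closure r₂e^{iθ₂}+r₃e^{iθ₃}=r₁+r₄e^{iθ₄} gives r₂ω₂e^{iθ₂}+r₃ω₃e^{iθ₃}=r₄ω₄e^{iθ₄}.
Eliminating the other unknown: ω₄ = r₂ω₂ sin(θ₂−θ₃) / [r₄ sin(θ₄−θ₃)].
Numerator sine = +0.81513; denominator sine = +1.00000.
Result = 0.0787·24.29·(+0.81513) / (0.2·(+1.00000)) = +7.7927 rad/s; magnitude 7.7927 rad/s.

7.79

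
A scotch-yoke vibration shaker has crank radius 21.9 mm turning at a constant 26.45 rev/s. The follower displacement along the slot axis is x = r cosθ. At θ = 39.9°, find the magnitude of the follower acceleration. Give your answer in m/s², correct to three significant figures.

464

ω = 166.2 rad/s (from 26.45 rev/s).
x = r cosθ ⇒ ẍ = −rω² cosθ (ω constant).
|a| = rω²|cosθ| = 0.0219·(166.2)²·|cos 39.9°| = 464.03 m/s².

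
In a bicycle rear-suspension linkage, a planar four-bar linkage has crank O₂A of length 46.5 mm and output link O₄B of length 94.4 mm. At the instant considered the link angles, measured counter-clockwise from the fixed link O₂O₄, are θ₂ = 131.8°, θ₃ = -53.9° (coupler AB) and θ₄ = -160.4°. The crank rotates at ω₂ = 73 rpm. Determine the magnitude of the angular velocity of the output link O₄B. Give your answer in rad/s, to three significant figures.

0.390

ω₂ = 7.645 rad/s (from 73 rpm).
Differentiating the loop-closure r₂e^{iθ₂}+r₃e^{iθ₃}=r₁+r₄e^{iθ₄} gives r₂ω₂e^{iθ₂}+r₃ω₃e^{iθ₃}=r₄ω₄e^{iθ₄}.
Eliminating the other unknown: ω₄ = r₂ω₂ sin(θ₂−θ₃) / [r₄ sin(θ₄−θ₃)].
Numerator sine = -0.09932; denominator sine = -0.95882.
Result = 0.0465·7.645·(-0.09932) / (0.0944·(-0.95882)) = +0.39006 rad/s; magnitude 0.39006 rad/s.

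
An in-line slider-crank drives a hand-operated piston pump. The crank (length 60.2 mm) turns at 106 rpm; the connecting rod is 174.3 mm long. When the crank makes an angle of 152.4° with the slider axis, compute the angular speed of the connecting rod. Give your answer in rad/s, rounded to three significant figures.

ω = 11.1 rad/s (converted from 106 rpm).
The rod makes angle φ with the slider axis where L sinφ = r sinθ; differentiating, L cosφ·φ̇ = r ω cosθ.
L cosφ = √(L² − r² sin²θ) = 0.17205 m.
|ω_rod| = r ω |cosθ| / √(L² − r² sin²θ) = 0.0602·11.1·0.88620/0.17205 = 3.4419 rad/s.

3.44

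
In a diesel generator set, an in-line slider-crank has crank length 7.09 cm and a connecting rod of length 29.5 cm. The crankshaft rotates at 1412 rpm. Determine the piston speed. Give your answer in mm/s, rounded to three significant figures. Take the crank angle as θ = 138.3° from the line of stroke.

5710

ω = 2π·1412/60 = 147.9 rad/s
For an in-line slider-crank, x = r cosθ + √(L² − r² sin²θ), so v = −rω sinθ·[1 + r cosθ/√(L² − r² sin²θ)].
With r = 0.0709 m, L = 0.295 m, θ = 138.3°: √(L² − r² sin²θ) = 0.29121 m.
v = −0.0709·147.9·0.66523·[1 + 0.0709·-0.74664/0.29121] = -5.7062 m/s.
|v| = 5.7062 m/s = 5706.2 mm/s.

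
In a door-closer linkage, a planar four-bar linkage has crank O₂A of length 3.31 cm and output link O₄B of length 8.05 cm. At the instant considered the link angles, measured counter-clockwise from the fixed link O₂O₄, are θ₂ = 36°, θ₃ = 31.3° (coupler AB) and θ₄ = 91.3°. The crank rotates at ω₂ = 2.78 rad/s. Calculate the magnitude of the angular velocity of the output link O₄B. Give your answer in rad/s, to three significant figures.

0.108

ω₂ = 2.78 rad/s
Differentiating the loop-closure r₂e^{iθ₂}+r₃e^{iθ₃}=r₁+r₄e^{iθ₄} gives r₂ω₂e^{iθ₂}+r₃ω₃e^{iθ₃}=r₄ω₄e^{iθ₄}.
Eliminating the other unknown: ω₄ = r₂ω₂ sin(θ₂−θ₃) / [r₄ sin(θ₄−θ₃)].
Numerator sine = +0.08194; denominator sine = +0.86603.
Result = 0.0331·2.78·(+0.08194) / (0.0805·(+0.86603)) = +0.10815 rad/s; magnitude 0.10815 rad/s.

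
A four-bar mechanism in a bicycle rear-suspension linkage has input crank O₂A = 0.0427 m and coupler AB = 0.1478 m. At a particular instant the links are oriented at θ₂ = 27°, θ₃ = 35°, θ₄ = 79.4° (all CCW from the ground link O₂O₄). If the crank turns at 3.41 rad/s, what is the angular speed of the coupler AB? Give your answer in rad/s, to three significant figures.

ω₂ = 3.41 rad/s
Differentiating the loop-closure r₂e^{iθ₂}+r₃e^{iθ₃}=r₁+r₄e^{iθ₄} gives r₂ω₂e^{iθ₂}+r₃ω₃e^{iθ₃}=r₄ω₄e^{iθ₄}.
Eliminating the other unknown: ω₃ = r₂ω₂ sin(θ₄−θ₂) / [r₃ sin(θ₃−θ₄)].
Numerator sine = +0.79229; denominator sine = -0.69966.
Result = 0.0427·3.41·(+0.79229) / (0.1478·(-0.69966)) = -1.1156 rad/s; magnitude 1.1156 rad/s.

1.12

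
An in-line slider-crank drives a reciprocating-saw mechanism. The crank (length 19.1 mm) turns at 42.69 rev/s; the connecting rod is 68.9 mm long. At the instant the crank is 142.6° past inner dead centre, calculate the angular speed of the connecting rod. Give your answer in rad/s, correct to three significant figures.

59.9

ω = 268.2 rad/s (converted from 42.69 rev/s).
The rod makes angle φ with the slider axis where L sinφ = r sinθ; differentiating, L cosφ·φ̇ = r ω cosθ.
L cosφ = √(L² − r² sin²θ) = 0.067916 m.
|ω_rod| = r ω |cosθ| / √(L² − r² sin²θ) = 0.0191·268.2·0.79441/0.067916 = 59.926 rad/s.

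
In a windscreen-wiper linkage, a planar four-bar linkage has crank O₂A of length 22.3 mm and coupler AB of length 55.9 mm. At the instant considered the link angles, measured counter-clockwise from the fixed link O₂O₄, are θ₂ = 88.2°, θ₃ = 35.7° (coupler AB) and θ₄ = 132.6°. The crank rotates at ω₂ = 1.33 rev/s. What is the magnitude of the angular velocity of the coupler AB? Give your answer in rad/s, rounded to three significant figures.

ω₂ = 8.357 rad/s (from 1.33 rev/s).
Differentiating the loop-closure r₂e^{iθ₂}+r₃e^{iθ₃}=r₁+r₄e^{iθ₄} gives r₂ω₂e^{iθ₂}+r₃ω₃e^{iθ₃}=r₄ω₄e^{iθ₄}.
Eliminating the other unknown: ω₃ = r₂ω₂ sin(θ₄−θ₂) / [r₃ sin(θ₃−θ₄)].
Numerator sine = +0.69966; denominator sine = -0.99276.
Result = 0.0223·8.357·(+0.69966) / (0.0559·(-0.99276)) = -2.3495 rad/s; magnitude 2.3495 rad/s.

2.35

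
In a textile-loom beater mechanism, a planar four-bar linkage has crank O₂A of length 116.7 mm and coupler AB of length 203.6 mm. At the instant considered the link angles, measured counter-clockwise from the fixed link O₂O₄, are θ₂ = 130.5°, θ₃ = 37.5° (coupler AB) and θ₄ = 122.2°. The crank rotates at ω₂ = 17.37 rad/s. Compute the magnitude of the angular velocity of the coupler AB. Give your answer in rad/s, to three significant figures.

1.44

ω₂ = 17.37 rad/s
Differentiating the loop-closure r₂e^{iθ₂}+r₃e^{iθ₃}=r₁+r₄e^{iθ₄} gives r₂ω₂e^{iθ₂}+r₃ω₃e^{iθ₃}=r₄ω₄e^{iθ₄}.
Eliminating the other unknown: ω₃ = r₂ω₂ sin(θ₄−θ₂) / [r₃ sin(θ₃−θ₄)].
Numerator sine = -0.14436; denominator sine = -0.99572.
Result = 0.1167·17.37·(-0.14436) / (0.2036·(-0.99572)) = +1.4434 rad/s; magnitude 1.4434 rad/s.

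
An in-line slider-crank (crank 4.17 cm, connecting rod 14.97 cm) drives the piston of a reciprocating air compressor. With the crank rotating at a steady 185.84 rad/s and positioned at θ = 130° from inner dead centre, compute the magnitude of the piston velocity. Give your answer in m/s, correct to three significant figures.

ω = 185.8 rad/s
For an in-line slider-crank, x = r cosθ + √(L² − r² sin²θ), so v = −rω sinθ·[1 + r cosθ/√(L² − r² sin²θ)].
With r = 0.0417 m, L = 0.1497 m, θ = 130°: √(L² − r² sin²θ) = 0.14625 m.
v = −0.0417·185.8·0.76604·[1 + 0.0417·-0.64279/0.14625] = -4.8485 m/s.
|v| = 4.8485 m/s.

4.85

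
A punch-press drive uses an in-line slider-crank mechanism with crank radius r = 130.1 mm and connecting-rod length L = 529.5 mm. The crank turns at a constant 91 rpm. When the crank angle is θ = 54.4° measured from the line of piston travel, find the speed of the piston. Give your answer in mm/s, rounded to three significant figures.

ω = 2π·91/60 = 9.529 rad/s
For an in-line slider-crank, x = r cosθ + √(L² − r² sin²θ), so v = −rω sinθ·[1 + r cosθ/√(L² − r² sin²θ)].
With r = 0.1301 m, L = 0.5295 m, θ = 54.4°: √(L² − r² sin²θ) = 0.51883 m.
v = −0.1301·9.529·0.81310·[1 + 0.1301·0.58212/0.51883] = -1.1552 m/s.
|v| = 1.1552 m/s = 1155.2 mm/s.

1160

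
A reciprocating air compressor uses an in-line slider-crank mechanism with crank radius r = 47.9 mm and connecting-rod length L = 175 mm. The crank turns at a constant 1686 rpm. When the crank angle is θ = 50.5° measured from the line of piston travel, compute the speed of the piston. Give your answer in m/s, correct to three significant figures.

ω = 2π·1686/60 = 176.6 rad/s
For an in-line slider-crank, x = r cosθ + √(L² − r² sin²θ), so v = −rω sinθ·[1 + r cosθ/√(L² − r² sin²θ)].
With r = 0.0479 m, L = 0.175 m, θ = 50.5°: √(L² − r² sin²θ) = 0.17105 m.
v = −0.0479·176.6·0.77162·[1 + 0.0479·0.63608/0.17105] = -7.6881 m/s.
|v| = 7.6881 m/s.

7.69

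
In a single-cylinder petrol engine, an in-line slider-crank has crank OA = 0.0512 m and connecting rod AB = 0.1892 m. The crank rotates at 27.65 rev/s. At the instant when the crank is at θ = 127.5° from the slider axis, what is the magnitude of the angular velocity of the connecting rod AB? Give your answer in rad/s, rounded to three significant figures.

29.3

ω = 173.7 rad/s (converted from 27.65 rev/s).
The rod makes angle φ with the slider axis where L sinφ = r sinθ; differentiating, L cosφ·φ̇ = r ω cosθ.
L cosφ = √(L² − r² sin²θ) = 0.18479 m.
|ω_rod| = r ω |cosθ| / √(L² − r² sin²θ) = 0.0512·173.7·0.60876/0.18479 = 29.303 rad/s.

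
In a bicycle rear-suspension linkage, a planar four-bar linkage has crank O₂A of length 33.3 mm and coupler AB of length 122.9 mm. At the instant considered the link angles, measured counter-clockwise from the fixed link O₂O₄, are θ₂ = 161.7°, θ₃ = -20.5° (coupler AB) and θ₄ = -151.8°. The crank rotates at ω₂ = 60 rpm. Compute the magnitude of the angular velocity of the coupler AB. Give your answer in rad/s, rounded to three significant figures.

ω₂ = 6.283 rad/s (from 60 rpm).
Differentiating the loop-closure r₂e^{iθ₂}+r₃e^{iθ₃}=r₁+r₄e^{iθ₄} gives r₂ω₂e^{iθ₂}+r₃ω₃e^{iθ₃}=r₄ω₄e^{iθ₄}.
Eliminating the other unknown: ω₃ = r₂ω₂ sin(θ₄−θ₂) / [r₃ sin(θ₃−θ₄)].
Numerator sine = +0.72537; denominator sine = +0.75126.
Result = 0.0333·6.283·(+0.72537) / (0.1229·(+0.75126)) = +1.6438 rad/s; magnitude 1.6438 rad/s.

1.64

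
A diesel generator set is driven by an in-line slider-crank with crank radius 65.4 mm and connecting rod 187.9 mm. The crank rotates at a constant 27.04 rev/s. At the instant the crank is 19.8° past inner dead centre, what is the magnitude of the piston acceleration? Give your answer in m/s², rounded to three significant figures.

2290

ω = 2π·27 = 169.9 rad/s
x(θ) = r cosθ + √(L² − r² sin²θ); with ω constant, a = ω²·d²x/dθ².
d²x/dθ² = −r cosθ − r²(cos2θ)/√u − r⁴ sin²2θ/(4u^{3/2}),  u = L² − r² sin²θ = 0.0348156 m².
Substituting r = 0.0654 m, L = 0.1879 m, θ = 19.8°: d²x/dθ² = -0.079482 m.
a = ω²·d²x/dθ² = (169.9)²·(-0.079482) = -2294.3 m/s²;  |a| = 2294.3 m/s².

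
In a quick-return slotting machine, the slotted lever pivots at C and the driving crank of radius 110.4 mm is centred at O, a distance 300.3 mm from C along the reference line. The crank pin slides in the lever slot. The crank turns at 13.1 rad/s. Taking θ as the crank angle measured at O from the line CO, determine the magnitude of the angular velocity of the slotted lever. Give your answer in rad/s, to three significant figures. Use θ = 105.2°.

0.539

ω = 13.1 rad/s
Crank pin A relative to C: A = (d + r cosθ, r sinθ); lever angle φ = atan2(r sinθ, d + r cosθ).
Differentiating tanφ: φ̇ = rω(d cosθ + r)/(d² + r² + 2dr cosθ).
d² + r² + 2dr cosθ = |CA|² = 0.0849835 m²;  d cosθ + r = +0.031665 m.
|ω_lever| = |0.1104·13.1·+0.031665| / 0.0849835 = 0.53886 rad/s.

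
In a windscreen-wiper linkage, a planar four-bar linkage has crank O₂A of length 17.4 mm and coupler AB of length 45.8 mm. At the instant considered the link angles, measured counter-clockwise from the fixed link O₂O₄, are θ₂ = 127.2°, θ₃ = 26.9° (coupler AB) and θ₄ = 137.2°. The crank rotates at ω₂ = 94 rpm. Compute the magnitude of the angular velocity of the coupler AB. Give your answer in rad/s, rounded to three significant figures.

0.692

ω₂ = 9.844 rad/s (from 94 rpm).
Differentiating the loop-closure r₂e^{iθ₂}+r₃e^{iθ₃}=r₁+r₄e^{iθ₄} gives r₂ω₂e^{iθ₂}+r₃ω₃e^{iθ₃}=r₄ω₄e^{iθ₄}.
Eliminating the other unknown: ω₃ = r₂ω₂ sin(θ₄−θ₂) / [r₃ sin(θ₃−θ₄)].
Numerator sine = +0.17365; denominator sine = -0.93789.
Result = 0.0174·9.844·(+0.17365) / (0.0458·(-0.93789)) = -0.6924 rad/s; magnitude 0.6924 rad/s.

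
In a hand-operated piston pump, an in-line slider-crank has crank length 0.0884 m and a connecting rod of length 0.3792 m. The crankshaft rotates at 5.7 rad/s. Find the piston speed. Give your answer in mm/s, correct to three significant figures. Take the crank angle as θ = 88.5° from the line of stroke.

507

ω = 5.7 rad/s
For an in-line slider-crank, x = r cosθ + √(L² − r² sin²θ), so v = −rω sinθ·[1 + r cosθ/√(L² − r² sin²θ)].
With r = 0.0884 m, L = 0.3792 m, θ = 88.5°: √(L² − r² sin²θ) = 0.36876 m.
v = −0.0884·5.7·0.99966·[1 + 0.0884·0.02618/0.36876] = -0.50687 m/s.
|v| = 0.50687 m/s = 506.87 mm/s.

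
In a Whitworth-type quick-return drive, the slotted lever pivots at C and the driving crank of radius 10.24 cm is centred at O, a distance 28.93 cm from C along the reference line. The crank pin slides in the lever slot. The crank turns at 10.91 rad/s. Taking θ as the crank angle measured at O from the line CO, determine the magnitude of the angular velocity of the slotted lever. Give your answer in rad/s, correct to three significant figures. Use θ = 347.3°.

ω = 10.91 rad/s
Crank pin A relative to C: A = (d + r cosθ, r sinθ); lever angle φ = atan2(r sinθ, d + r cosθ).
Differentiating tanφ: φ̇ = rω(d cosθ + r)/(d² + r² + 2dr cosθ).
d² + r² + 2dr cosθ = |CA|² = 0.151979 m²;  d cosθ + r = +0.38462 m.
|ω_lever| = |0.1024·10.91·+0.38462| / 0.151979 = 2.8273 rad/s.

2.83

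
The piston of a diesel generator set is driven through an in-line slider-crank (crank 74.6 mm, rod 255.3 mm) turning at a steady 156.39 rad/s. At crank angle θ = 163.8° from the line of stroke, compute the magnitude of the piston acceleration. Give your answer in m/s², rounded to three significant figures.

ω = 156.4 rad/s
x(θ) = r cosθ + √(L² − r² sin²θ); with ω constant, a = ω²·d²x/dθ².
d²x/dθ² = −r cosθ − r²(cos2θ)/√u − r⁴ sin²2θ/(4u^{3/2}),  u = L² − r² sin²θ = 0.0647449 m².
Substituting r = 0.0746 m, L = 0.2553 m, θ = 163.8°: d²x/dθ² = +0.053036 m.
a = ω²·d²x/dθ² = (156.4)²·(+0.053036) = +1297.2 m/s²;  |a| = 1297.2 m/s².

1300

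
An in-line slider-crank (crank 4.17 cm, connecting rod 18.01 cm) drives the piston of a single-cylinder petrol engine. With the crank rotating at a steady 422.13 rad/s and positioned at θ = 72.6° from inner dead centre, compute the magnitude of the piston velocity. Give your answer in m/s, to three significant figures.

18.0

ω = 422.1 rad/s
For an in-line slider-crank, x = r cosθ + √(L² − r² sin²θ), so v = −rω sinθ·[1 + r cosθ/√(L² − r² sin²θ)].
With r = 0.0417 m, L = 0.1801 m, θ = 72.6°: √(L² − r² sin²θ) = 0.17565 m.
v = −0.0417·422.1·0.95424·[1 + 0.0417·0.29904/0.17565] = -17.99 m/s.
|v| = 17.99 m/s.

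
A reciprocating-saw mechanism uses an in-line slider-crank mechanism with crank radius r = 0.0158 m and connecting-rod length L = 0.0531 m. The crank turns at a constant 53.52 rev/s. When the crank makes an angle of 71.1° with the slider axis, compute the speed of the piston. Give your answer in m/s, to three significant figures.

5.53

ω = 2π·53.5 = 336.3 rad/s
For an in-line slider-crank, x = r cosθ + √(L² − r² sin²θ), so v = −rω sinθ·[1 + r cosθ/√(L² − r² sin²θ)].
With r = 0.0158 m, L = 0.0531 m, θ = 71.1°: √(L² − r² sin²θ) = 0.050953 m.
v = −0.0158·336.3·0.94609·[1 + 0.0158·0.32392/0.050953] = -5.5316 m/s.
|v| = 5.5316 m/s.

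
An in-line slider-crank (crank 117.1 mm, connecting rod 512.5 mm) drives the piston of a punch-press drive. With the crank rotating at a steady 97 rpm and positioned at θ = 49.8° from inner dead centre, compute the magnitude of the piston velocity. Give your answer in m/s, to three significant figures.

1.04

ω = 2π·97/60 = 10.16 rad/s
For an in-line slider-crank, x = r cosθ + √(L² − r² sin²θ), so v = −rω sinθ·[1 + r cosθ/√(L² − r² sin²θ)].
With r = 0.1171 m, L = 0.5125 m, θ = 49.8°: √(L² − r² sin²θ) = 0.50464 m.
v = −0.1171·10.16·0.76380·[1 + 0.1171·0.64546/0.50464] = -1.0446 m/s.
|v| = 1.0446 m/s.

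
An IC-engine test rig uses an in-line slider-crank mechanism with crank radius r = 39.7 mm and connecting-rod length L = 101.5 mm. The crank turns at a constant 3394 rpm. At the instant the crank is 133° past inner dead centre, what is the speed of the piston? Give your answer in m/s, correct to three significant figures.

ω = 2π·3394/60 = 355.4 rad/s
For an in-line slider-crank, x = r cosθ + √(L² − r² sin²θ), so v = −rω sinθ·[1 + r cosθ/√(L² − r² sin²θ)].
With r = 0.0397 m, L = 0.1015 m, θ = 133°: √(L² − r² sin²θ) = 0.097259 m.
v = −0.0397·355.4·0.73135·[1 + 0.0397·-0.68200/0.097259] = -7.4467 m/s.
|v| = 7.4467 m/s.

7.45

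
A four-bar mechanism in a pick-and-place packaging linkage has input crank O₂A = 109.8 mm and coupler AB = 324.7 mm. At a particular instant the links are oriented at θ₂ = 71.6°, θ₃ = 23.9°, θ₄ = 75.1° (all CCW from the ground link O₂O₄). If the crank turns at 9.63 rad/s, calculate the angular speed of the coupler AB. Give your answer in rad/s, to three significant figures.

0.255

ω₂ = 9.63 rad/s
Differentiating the loop-closure r₂e^{iθ₂}+r₃e^{iθ₃}=r₁+r₄e^{iθ₄} gives r₂ω₂e^{iθ₂}+r₃ω₃e^{iθ₃}=r₄ω₄e^{iθ₄}.
Eliminating the other unknown: ω₃ = r₂ω₂ sin(θ₄−θ₂) / [r₃ sin(θ₃−θ₄)].
Numerator sine = +0.06105; denominator sine = -0.77934.
Result = 0.1098·9.63·(+0.06105) / (0.3247·(-0.77934)) = -0.25509 rad/s; magnitude 0.25509 rad/s.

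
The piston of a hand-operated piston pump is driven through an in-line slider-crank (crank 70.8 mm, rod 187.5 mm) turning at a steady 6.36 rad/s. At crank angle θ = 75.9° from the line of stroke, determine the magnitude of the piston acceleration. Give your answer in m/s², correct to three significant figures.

0.316

ω = 6.36 rad/s
x(θ) = r cosθ + √(L² − r² sin²θ); with ω constant, a = ω²·d²x/dθ².
d²x/dθ² = −r cosθ − r²(cos2θ)/√u − r⁴ sin²2θ/(4u^{3/2}),  u = L² − r² sin²θ = 0.0304411 m².
Substituting r = 0.0708 m, L = 0.1875 m, θ = 75.9°: d²x/dθ² = +0.0078078 m.
a = ω²·d²x/dθ² = (6.36)²·(+0.0078078) = +0.31582 m/s²;  |a| = 0.31582 m/s².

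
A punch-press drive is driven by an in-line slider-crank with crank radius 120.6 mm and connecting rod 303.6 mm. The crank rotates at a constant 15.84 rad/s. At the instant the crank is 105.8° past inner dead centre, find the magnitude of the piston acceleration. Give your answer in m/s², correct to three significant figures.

19.2

ω = 15.84 rad/s
x(θ) = r cosθ + √(L² − r² sin²θ); with ω constant, a = ω²·d²x/dθ².
d²x/dθ² = −r cosθ − r²(cos2θ)/√u − r⁴ sin²2θ/(4u^{3/2}),  u = L² − r² sin²θ = 0.0787069 m².
Substituting r = 0.1206 m, L = 0.3036 m, θ = 105.8°: d²x/dθ² = +0.076335 m.
a = ω²·d²x/dθ² = (15.84)²·(+0.076335) = +19.153 m/s²;  |a| = 19.153 m/s².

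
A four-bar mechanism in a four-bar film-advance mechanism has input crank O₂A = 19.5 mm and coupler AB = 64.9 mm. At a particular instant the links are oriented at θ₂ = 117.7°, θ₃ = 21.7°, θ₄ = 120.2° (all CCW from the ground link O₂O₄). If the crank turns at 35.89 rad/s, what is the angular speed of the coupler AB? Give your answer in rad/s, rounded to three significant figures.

0.476

ω₂ = 35.89 rad/s
Differentiating the loop-closure r₂e^{iθ₂}+r₃e^{iθ₃}=r₁+r₄e^{iθ₄} gives r₂ω₂e^{iθ₂}+r₃ω₃e^{iθ₃}=r₄ω₄e^{iθ₄}.
Eliminating the other unknown: ω₃ = r₂ω₂ sin(θ₄−θ₂) / [r₃ sin(θ₃−θ₄)].
Numerator sine = +0.04362; denominator sine = -0.98902.
Result = 0.0195·35.89·(+0.04362) / (0.0649·(-0.98902)) = -0.4756 rad/s; magnitude 0.4756 rad/s.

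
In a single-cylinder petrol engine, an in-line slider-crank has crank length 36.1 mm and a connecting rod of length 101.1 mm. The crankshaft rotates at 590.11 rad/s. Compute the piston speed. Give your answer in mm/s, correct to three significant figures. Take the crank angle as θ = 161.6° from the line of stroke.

4430

ω = 590.1 rad/s
For an in-line slider-crank, x = r cosθ + √(L² − r² sin²θ), so v = −rω sinθ·[1 + r cosθ/√(L² − r² sin²θ)].
With r = 0.0361 m, L = 0.1011 m, θ = 161.6°: √(L² − r² sin²θ) = 0.10046 m.
v = −0.0361·590.1·0.31565·[1 + 0.0361·-0.94888/0.10046] = -4.4314 m/s.
|v| = 4.4314 m/s = 4431.4 mm/s.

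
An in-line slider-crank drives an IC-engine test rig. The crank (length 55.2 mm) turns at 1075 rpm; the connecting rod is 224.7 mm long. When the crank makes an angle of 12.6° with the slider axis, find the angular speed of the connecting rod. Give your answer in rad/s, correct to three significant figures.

ω = 112.6 rad/s (converted from 1075 rpm).
The rod makes angle φ with the slider axis where L sinφ = r sinθ; differentiating, L cosφ·φ̇ = r ω cosθ.
L cosφ = √(L² − r² sin²θ) = 0.22438 m.
|ω_rod| = r ω |cosθ| / √(L² − r² sin²θ) = 0.0552·112.6·0.97592/0.22438 = 27.028 rad/s.

27.0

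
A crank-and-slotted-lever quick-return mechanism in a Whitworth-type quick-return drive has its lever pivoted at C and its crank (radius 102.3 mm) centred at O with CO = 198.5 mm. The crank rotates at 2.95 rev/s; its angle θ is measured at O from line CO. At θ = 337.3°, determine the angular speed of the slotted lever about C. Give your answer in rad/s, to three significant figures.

ω = 18.54 rad/s (from 2.95 rev/s).
Crank pin A relative to C: A = (d + r cosθ, r sinθ); lever angle φ = atan2(r sinθ, d + r cosθ).
Differentiating tanφ: φ̇ = rω(d cosθ + r)/(d² + r² + 2dr cosθ).
d² + r² + 2dr cosθ = |CA|² = 0.0873347 m²;  d cosθ + r = +0.28542 m.
|ω_lever| = |0.1023·18.54·+0.28542| / 0.0873347 = 6.197 rad/s.

6.20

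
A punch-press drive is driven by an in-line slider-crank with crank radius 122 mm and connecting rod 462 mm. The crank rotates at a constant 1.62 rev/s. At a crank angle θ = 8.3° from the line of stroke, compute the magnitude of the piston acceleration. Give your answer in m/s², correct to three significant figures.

15.7

ω = 2π·1.62 = 10.18 rad/s
x(θ) = r cosθ + √(L² − r² sin²θ); with ω constant, a = ω²·d²x/dθ².
d²x/dθ² = −r cosθ − r²(cos2θ)/√u − r⁴ sin²2θ/(4u^{3/2}),  u = L² − r² sin²θ = 0.213134 m².
Substituting r = 0.122 m, L = 0.462 m, θ = 8.3°: d²x/dθ² = -0.15166 m.
a = ω²·d²x/dθ² = (10.18)²·(-0.15166) = -15.714 m/s²;  |a| = 15.714 m/s².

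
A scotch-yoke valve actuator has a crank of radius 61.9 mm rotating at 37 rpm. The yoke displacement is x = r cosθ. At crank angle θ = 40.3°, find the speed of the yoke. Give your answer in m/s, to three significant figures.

ω = 3.875 rad/s (from 37 rpm).
x = r cosθ ⇒ ẋ = −rω sinθ.
|v| = rω|sinθ| = 0.0619·3.875·|sin 40.3°| = 0.15513 m/s.

0.155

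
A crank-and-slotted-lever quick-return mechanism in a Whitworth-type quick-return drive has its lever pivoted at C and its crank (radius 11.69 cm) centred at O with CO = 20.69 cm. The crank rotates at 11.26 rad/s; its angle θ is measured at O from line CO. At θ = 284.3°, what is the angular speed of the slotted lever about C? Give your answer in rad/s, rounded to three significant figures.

3.23

ω = 11.26 rad/s
Crank pin A relative to C: A = (d + r cosθ, r sinθ); lever angle φ = atan2(r sinθ, d + r cosθ).
Differentiating tanφ: φ̇ = rω(d cosθ + r)/(d² + r² + 2dr cosθ).
d² + r² + 2dr cosθ = |CA|² = 0.0684214 m²;  d cosθ + r = +0.168 m.
|ω_lever| = |0.1169·11.26·+0.168| / 0.0684214 = 3.2321 rad/s.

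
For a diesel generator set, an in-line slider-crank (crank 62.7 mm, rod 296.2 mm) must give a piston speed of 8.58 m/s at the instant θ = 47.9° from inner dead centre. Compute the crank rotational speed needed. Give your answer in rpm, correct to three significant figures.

1540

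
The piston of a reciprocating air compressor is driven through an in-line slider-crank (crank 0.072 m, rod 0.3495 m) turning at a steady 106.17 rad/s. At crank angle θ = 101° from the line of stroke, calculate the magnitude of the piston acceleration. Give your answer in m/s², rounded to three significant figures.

ω = 106.2 rad/s
x(θ) = r cosθ + √(L² − r² sin²θ); with ω constant, a = ω²·d²x/dθ².
d²x/dθ² = −r cosθ − r²(cos2θ)/√u − r⁴ sin²2θ/(4u^{3/2}),  u = L² − r² sin²θ = 0.117155 m².
Substituting r = 0.072 m, L = 0.3495 m, θ = 101°: d²x/dθ² = +0.027757 m.
a = ω²·d²x/dθ² = (106.2)²·(+0.027757) = +312.88 m/s²;  |a| = 312.88 m/s².

313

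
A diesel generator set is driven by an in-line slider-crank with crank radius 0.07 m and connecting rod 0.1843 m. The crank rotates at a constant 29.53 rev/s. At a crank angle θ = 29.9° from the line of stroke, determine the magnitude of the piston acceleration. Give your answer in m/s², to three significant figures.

ω = 2π·29.5 = 185.5 rad/s
x(θ) = r cosθ + √(L² − r² sin²θ); with ω constant, a = ω²·d²x/dθ².
d²x/dθ² = −r cosθ − r²(cos2θ)/√u − r⁴ sin²2θ/(4u^{3/2}),  u = L² − r² sin²θ = 0.0327489 m².
Substituting r = 0.07 m, L = 0.1843 m, θ = 29.9°: d²x/dθ² = -0.07506 m.
a = ω²·d²x/dθ² = (185.5)²·(-0.07506) = -2584 m/s²;  |a| = 2584 m/s².

2580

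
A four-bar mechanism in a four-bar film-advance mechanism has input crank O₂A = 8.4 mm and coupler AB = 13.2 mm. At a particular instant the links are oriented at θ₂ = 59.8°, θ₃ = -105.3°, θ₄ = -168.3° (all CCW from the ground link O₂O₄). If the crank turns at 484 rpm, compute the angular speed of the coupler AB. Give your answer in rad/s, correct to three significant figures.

ω₂ = 50.68 rad/s (from 484 rpm).
Differentiating the loop-closure r₂e^{iθ₂}+r₃e^{iθ₃}=r₁+r₄e^{iθ₄} gives r₂ω₂e^{iθ₂}+r₃ω₃e^{iθ₃}=r₄ω₄e^{iθ₄}.
Eliminating the other unknown: ω₃ = r₂ω₂ sin(θ₄−θ₂) / [r₃ sin(θ₃−θ₄)].
Numerator sine = +0.74431; denominator sine = +0.89101.
Result = 0.0084·50.68·(+0.74431) / (0.0132·(+0.89101)) = +26.943 rad/s; magnitude 26.943 rad/s.

26.9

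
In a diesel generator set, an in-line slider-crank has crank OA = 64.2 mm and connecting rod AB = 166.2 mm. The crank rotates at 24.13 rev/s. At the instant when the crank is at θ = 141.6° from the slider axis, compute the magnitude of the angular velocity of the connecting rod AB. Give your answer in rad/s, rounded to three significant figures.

ω = 151.6 rad/s (converted from 24.13 rev/s).
The rod makes angle φ with the slider axis where L sinφ = r sinθ; differentiating, L cosφ·φ̇ = r ω cosθ.
L cosφ = √(L² − r² sin²θ) = 0.16135 m.
|ω_rod| = r ω |cosθ| / √(L² − r² sin²θ) = 0.0642·151.6·0.78369/0.16135 = 47.278 rad/s.

47.3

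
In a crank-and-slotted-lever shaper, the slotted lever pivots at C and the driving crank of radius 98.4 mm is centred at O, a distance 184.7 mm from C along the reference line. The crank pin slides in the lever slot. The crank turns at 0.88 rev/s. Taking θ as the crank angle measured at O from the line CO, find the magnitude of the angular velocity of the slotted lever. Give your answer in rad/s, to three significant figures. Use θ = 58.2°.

ω = 5.529 rad/s (from 0.88 rev/s).
Crank pin A relative to C: A = (d + r cosθ, r sinθ); lever angle φ = atan2(r sinθ, d + r cosθ).
Differentiating tanφ: φ̇ = rω(d cosθ + r)/(d² + r² + 2dr cosθ).
d² + r² + 2dr cosθ = |CA|² = 0.0629509 m²;  d cosθ + r = +0.19573 m.
|ω_lever| = |0.0984·5.529·+0.19573| / 0.0629509 = 1.6916 rad/s.

1.69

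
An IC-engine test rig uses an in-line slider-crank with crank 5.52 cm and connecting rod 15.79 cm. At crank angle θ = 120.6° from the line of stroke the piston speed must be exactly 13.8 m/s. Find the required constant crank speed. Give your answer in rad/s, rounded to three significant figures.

357

For an in-line slider-crank, |v_piston| = rω|sinθ|·[1 + r cosθ/√(L² − r² sin²θ)].
With r = 0.0552 m, L = 0.1579 m, θ = 120.6°: the bracketed kinematic factor |dx/dθ| = 0.038647 m.
ω = v/|dx/dθ| = 13.8/0.038647 = 357.08 rad/s.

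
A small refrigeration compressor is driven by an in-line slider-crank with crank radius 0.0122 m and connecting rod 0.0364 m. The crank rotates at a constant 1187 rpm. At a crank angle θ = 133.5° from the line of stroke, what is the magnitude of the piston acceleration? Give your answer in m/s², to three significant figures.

131

ω = 2π·1187/60 = 124.3 rad/s
x(θ) = r cosθ + √(L² − r² sin²θ); with ω constant, a = ω²·d²x/dθ².
d²x/dθ² = −r cosθ − r²(cos2θ)/√u − r⁴ sin²2θ/(4u^{3/2}),  u = L² − r² sin²θ = 0.00124665 m².
Substituting r = 0.0122 m, L = 0.0364 m, θ = 133.5°: d²x/dθ² = +0.0084931 m.
a = ω²·d²x/dθ² = (124.3)²·(+0.0084931) = +131.23 m/s²;  |a| = 131.23 m/s².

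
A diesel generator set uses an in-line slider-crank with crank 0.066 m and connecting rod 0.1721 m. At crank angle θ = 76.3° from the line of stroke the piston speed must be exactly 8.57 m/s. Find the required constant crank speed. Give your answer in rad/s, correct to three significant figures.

For an in-line slider-crank, |v_piston| = rω|sinθ|·[1 + r cosθ/√(L² − r² sin²θ)].
With r = 0.066 m, L = 0.1721 m, θ = 76.3°: the bracketed kinematic factor |dx/dθ| = 0.070398 m.
ω = v/|dx/dθ| = 8.57/0.070398 = 121.74 rad/s.

122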